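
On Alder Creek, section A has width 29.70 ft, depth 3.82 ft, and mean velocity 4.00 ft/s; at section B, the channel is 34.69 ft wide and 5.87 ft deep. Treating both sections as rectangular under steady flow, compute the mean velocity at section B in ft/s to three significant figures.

2.23 ft/s

Q = A₁V₁ = (29.70×3.82) × 4.00 = 453.8 ft³/s
A₂ = 34.69 × 5.87 = 203.6 ft²
V₂ = Q/A₂ = 453.8/203.6 = 2.229 ft/s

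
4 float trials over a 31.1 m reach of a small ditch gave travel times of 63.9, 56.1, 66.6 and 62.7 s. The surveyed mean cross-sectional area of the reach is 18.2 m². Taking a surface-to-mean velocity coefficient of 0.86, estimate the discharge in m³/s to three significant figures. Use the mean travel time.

7.81 m³/s

t̄ = (63.9 + 56.1 + 66.6 + 62.7) / 4 = 62.325 s
v_surface = L / t̄ = 31.1 / 62.325 = 0.4990 m/s
v_mean = 0.86 × 0.4990 = 0.4291 m/s
Q = A × v_mean = 18.2 × 0.4291 = 7.810 m³/s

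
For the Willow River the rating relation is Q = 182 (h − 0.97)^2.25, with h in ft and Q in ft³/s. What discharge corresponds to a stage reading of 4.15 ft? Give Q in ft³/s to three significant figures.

Q = 182 × (4.15 − 0.97)^2.25 = 182 × 3.18^2.25 = 2458 ft³/s

2460 ft³/s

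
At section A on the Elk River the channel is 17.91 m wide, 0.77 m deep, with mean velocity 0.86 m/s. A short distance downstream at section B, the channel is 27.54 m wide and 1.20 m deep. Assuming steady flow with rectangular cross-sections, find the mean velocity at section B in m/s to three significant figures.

0.359 m/s

Q = A₁V₁ = (17.91×0.77) × 0.86 = 11.86 m³/s
A₂ = 27.54 × 1.20 = 33.05 m²
V₂ = Q/A₂ = 11.86/33.05 = 0.3589 m/s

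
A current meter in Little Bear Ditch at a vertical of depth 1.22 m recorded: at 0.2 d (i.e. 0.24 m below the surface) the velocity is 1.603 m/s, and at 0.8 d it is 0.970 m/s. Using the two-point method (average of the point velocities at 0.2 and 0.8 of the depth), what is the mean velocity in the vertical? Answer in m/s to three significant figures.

v̄ = (1.603 + 0.970) / 2 = 1.287 m/s

1.29 m/s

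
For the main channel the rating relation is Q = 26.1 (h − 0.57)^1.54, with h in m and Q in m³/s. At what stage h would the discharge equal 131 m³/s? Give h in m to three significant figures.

3.42 m

h − h₀ = (Q/C)^(1/b) = (131/26.1)^(1/1.54) = 2.851 m
h = 0.57 + 2.851 = 3.421 m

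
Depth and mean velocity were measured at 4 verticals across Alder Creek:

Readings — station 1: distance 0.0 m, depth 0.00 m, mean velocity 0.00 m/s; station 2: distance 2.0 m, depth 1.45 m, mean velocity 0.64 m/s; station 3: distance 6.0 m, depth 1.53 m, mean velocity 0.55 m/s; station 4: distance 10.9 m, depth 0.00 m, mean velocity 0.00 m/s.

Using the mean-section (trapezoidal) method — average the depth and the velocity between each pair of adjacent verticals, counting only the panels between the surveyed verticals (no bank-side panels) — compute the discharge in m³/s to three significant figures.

Panel 1-2: Δb = 2 m, d̄ = (0.00+1.45)/2 = 0.725, v̄ = (0.00+0.64)/2 = 0.32 → q = 2×0.725×0.32 = 0.4640 m³/s
Panel 2-3: Δb = 4 m, d̄ = (1.45+1.53)/2 = 1.49, v̄ = (0.64+0.55)/2 = 0.595 → q = 4×1.49×0.595 = 3.546 m³/s
Panel 3-4: Δb = 4.9 m, d̄ = (1.53+0.00)/2 = 0.765, v̄ = (0.55+0.00)/2 = 0.275 → q = 4.9×0.765×0.275 = 1.031 m³/s
Q = Σ q = 5.041 m³/s

5.04 m³/s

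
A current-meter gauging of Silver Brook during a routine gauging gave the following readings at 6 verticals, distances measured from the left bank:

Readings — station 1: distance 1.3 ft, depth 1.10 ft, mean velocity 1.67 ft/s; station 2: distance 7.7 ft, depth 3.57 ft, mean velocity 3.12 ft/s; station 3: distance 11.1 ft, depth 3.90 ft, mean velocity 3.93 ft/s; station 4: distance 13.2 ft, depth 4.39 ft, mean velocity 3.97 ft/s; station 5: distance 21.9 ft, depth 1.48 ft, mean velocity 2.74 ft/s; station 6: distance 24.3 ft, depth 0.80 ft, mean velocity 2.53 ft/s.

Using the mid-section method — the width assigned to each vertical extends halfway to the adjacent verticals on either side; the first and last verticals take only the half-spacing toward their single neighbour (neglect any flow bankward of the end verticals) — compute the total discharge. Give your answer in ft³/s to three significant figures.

222 ft³/s

w_1 = (7.7 − 1.3)/2 = 3.2 ft; q_1 = 1.67 × 1.10 × 3.2 = 5.878 ft³/s
w_2 = (11.1 − 1.3)/2 = 4.9 ft; q_2 = 3.12 × 3.57 × 4.9 = 54.58 ft³/s
w_3 = (13.2 − 7.7)/2 = 2.75 ft; q_3 = 3.93 × 3.90 × 2.75 = 42.15 ft³/s
w_4 = (21.9 − 11.1)/2 = 5.4 ft; q_4 = 3.97 × 4.39 × 5.4 = 94.11 ft³/s
w_5 = (24.3 − 13.2)/2 = 5.55 ft; q_5 = 2.74 × 1.48 × 5.55 = 22.51 ft³/s
w_6 = (24.3 − 21.9)/2 = 1.2 ft; q_6 = 2.53 × 0.80 × 1.2 = 2.429 ft³/s
Q = Σ qᵢ = 221.7 ft³/s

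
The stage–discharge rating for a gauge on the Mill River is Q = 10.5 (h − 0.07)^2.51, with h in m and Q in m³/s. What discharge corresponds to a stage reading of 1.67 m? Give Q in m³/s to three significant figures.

Q = 10.5 × (1.67 − 0.07)^2.51 = 10.5 × 1.6^2.51 = 34.16 m³/s

34.2 m³/s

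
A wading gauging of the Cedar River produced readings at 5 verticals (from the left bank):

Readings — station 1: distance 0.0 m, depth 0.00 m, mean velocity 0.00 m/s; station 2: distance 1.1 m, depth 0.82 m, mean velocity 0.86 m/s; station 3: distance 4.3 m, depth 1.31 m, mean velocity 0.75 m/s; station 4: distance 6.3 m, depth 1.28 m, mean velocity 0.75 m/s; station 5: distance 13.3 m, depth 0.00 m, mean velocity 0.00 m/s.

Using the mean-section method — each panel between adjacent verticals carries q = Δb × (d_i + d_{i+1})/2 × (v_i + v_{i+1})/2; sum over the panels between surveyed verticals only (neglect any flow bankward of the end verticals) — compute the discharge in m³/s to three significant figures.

Panel 1-2: Δb = 1.1 m, d̄ = (0.00+0.82)/2 = 0.41, v̄ = (0.00+0.86)/2 = 0.43 → q = 1.1×0.41×0.43 = 0.1939 m³/s
Panel 2-3: Δb = 3.2 m, d̄ = (0.82+1.31)/2 = 1.065, v̄ = (0.86+0.75)/2 = 0.805 → q = 3.2×1.065×0.805 = 2.743 m³/s
Panel 3-4: Δb = 2 m, d̄ = (1.31+1.28)/2 = 1.295, v̄ = (0.75+0.75)/2 = 0.75 → q = 2×1.295×0.75 = 1.943 m³/s
Panel 4-5: Δb = 7 m, d̄ = (1.28+0.00)/2 = 0.64, v̄ = (0.75+0.00)/2 = 0.375 → q = 7×0.64×0.375 = 1.680 m³/s
Q = Σ q = 6.560 m³/s

6.56 m³/s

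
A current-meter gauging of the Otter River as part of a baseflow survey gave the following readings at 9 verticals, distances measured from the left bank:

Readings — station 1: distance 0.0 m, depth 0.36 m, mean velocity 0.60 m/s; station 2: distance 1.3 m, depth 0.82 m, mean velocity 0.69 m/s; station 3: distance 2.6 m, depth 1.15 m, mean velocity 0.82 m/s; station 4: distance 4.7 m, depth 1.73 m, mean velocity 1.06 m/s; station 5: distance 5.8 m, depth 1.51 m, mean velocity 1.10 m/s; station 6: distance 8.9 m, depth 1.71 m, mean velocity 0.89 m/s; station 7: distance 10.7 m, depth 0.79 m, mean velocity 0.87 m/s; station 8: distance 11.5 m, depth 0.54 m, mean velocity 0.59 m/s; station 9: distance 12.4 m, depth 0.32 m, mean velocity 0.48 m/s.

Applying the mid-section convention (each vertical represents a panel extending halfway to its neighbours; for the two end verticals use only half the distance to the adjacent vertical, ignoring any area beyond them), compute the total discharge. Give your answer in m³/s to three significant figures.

13.9 m³/s

w_1 = (1.3 − 0.0)/2 = 0.65 m; q_1 = 0.60 × 0.36 × 0.65 = 0.1404 m³/s
w_2 = (2.6 − 0.0)/2 = 1.3 m; q_2 = 0.69 × 0.82 × 1.3 = 0.7355 m³/s
w_3 = (4.7 − 1.3)/2 = 1.7 m; q_3 = 0.82 × 1.15 × 1.7 = 1.603 m³/s
w_4 = (5.8 − 2.6)/2 = 1.6 m; q_4 = 1.06 × 1.73 × 1.6 = 2.934 m³/s
w_5 = (8.9 − 4.7)/2 = 2.1 m; q_5 = 1.10 × 1.51 × 2.1 = 3.488 m³/s
w_6 = (10.7 − 5.8)/2 = 2.45 m; q_6 = 0.89 × 1.71 × 2.45 = 3.729 m³/s
w_7 = (11.5 − 8.9)/2 = 1.3 m; q_7 = 0.87 × 0.79 × 1.3 = 0.8935 m³/s
w_8 = (12.4 − 10.7)/2 = 0.85 m; q_8 = 0.59 × 0.54 × 0.85 = 0.2708 m³/s
w_9 = (12.4 − 11.5)/2 = 0.45 m; q_9 = 0.48 × 0.32 × 0.45 = 0.06912 m³/s
Q = Σ qᵢ = 13.86 m³/s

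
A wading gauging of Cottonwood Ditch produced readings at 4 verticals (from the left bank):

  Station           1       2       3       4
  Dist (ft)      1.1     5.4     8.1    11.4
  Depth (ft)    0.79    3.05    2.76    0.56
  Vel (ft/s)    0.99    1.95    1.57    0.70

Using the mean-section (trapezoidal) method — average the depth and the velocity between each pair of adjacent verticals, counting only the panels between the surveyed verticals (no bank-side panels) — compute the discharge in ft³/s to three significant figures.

32.2 ft³/s

Panel 1-2: Δb = 4.3 ft, d̄ = (0.79+3.05)/2 = 1.92, v̄ = (0.99+1.95)/2 = 1.47 → q = 4.3×1.92×1.47 = 12.14 ft³/s
Panel 2-3: Δb = 2.7 ft, d̄ = (3.05+2.76)/2 = 2.905, v̄ = (1.95+1.57)/2 = 1.76 → q = 2.7×2.905×1.76 = 13.80 ft³/s
Panel 3-4: Δb = 3.3 ft, d̄ = (2.76+0.56)/2 = 1.66, v̄ = (1.57+0.70)/2 = 1.135 → q = 3.3×1.66×1.135 = 6.218 ft³/s
Q = Σ q = 32.16 ft³/s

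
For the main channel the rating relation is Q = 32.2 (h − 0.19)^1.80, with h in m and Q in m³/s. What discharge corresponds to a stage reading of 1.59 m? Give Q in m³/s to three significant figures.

Q = 32.2 × (1.59 − 0.19)^1.80 = 32.2 × 1.4^1.80 = 59.00 m³/s

59.0 m³/s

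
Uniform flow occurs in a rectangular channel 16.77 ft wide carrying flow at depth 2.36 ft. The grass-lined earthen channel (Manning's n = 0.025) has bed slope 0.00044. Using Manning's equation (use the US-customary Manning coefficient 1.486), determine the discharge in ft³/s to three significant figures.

A = b·y = 16.77 × 2.36 = 39.58 ft²
P = b + 2y = 16.77 + 2×2.36 = 21.49 ft
R = A/P = 39.58/21.49 = 1.842 ft
Q = (1.486/n)·A·R^(2/3)·S^(1/2) = (1.486/0.025) × 39.58 × 1.842^(2/3) × 0.00044^(1/2) = 74.14 ft³/s

74.1 ft³/s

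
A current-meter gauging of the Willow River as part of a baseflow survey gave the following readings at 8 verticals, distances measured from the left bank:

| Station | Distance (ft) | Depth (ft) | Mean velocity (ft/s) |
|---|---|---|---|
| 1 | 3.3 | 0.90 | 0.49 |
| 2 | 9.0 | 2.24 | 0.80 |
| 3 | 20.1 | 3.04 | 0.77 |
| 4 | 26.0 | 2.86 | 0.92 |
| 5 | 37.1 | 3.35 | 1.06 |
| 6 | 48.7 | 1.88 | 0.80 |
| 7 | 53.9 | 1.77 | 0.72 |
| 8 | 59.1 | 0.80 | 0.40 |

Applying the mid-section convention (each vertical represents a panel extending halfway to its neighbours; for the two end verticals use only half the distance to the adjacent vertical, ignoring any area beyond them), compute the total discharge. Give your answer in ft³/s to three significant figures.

w_1 = (9.0 − 3.3)/2 = 2.85 ft; q_1 = 0.49 × 0.90 × 2.85 = 1.257 ft³/s
w_2 = (20.1 − 3.3)/2 = 8.4 ft; q_2 = 0.80 × 2.24 × 8.4 = 15.05 ft³/s
w_3 = (26.0 − 9.0)/2 = 8.5 ft; q_3 = 0.77 × 3.04 × 8.5 = 19.90 ft³/s
w_4 = (37.1 − 20.1)/2 = 8.5 ft; q_4 = 0.92 × 2.86 × 8.5 = 22.37 ft³/s
w_5 = (48.7 − 26.0)/2 = 11.35 ft; q_5 = 1.06 × 3.35 × 11.35 = 40.30 ft³/s
w_6 = (53.9 − 37.1)/2 = 8.4 ft; q_6 = 0.80 × 1.88 × 8.4 = 12.63 ft³/s
w_7 = (59.1 − 48.7)/2 = 5.2 ft; q_7 = 0.72 × 1.77 × 5.2 = 6.627 ft³/s
w_8 = (59.1 − 53.9)/2 = 2.6 ft; q_8 = 0.40 × 0.80 × 2.6 = 0.8320 ft³/s
Q = Σ qᵢ = 119.0 ft³/s

119 ft³/s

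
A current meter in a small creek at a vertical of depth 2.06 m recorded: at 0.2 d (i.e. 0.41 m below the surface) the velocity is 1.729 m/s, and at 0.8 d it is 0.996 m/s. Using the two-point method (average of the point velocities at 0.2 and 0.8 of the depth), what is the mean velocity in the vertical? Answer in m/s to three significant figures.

v̄ = (1.729 + 0.996) / 2 = 1.363 m/s

1.36 m/s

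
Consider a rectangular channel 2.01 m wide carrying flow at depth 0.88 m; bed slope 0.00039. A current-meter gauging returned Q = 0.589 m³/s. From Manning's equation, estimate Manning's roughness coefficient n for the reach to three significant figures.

0.0358

A = b·y = 2.01 × 0.88 = 1.769 m²
P = b + 2y = 2.01 + 2×0.88 = 3.770 m
R = A/P = 1.769/3.770 = 0.4692 m
n = (1/Q)·A·R^(2/3)·S^(1/2) = (1/0.589) × 1.769 × 0.6038 × 0.01975 = 0.03581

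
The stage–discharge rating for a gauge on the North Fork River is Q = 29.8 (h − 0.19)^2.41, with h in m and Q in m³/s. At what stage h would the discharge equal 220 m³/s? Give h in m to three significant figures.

h − h₀ = (Q/C)^(1/b) = (220/29.8)^(1/2.41) = 2.292 m
h = 0.19 + 2.292 = 2.482 m

2.48 m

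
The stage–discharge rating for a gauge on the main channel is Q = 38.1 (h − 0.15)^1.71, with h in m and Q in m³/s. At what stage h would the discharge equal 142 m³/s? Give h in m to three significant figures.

h − h₀ = (Q/C)^(1/b) = (142/38.1)^(1/1.71) = 2.158 m
h = 0.15 + 2.158 = 2.308 m

2.31 m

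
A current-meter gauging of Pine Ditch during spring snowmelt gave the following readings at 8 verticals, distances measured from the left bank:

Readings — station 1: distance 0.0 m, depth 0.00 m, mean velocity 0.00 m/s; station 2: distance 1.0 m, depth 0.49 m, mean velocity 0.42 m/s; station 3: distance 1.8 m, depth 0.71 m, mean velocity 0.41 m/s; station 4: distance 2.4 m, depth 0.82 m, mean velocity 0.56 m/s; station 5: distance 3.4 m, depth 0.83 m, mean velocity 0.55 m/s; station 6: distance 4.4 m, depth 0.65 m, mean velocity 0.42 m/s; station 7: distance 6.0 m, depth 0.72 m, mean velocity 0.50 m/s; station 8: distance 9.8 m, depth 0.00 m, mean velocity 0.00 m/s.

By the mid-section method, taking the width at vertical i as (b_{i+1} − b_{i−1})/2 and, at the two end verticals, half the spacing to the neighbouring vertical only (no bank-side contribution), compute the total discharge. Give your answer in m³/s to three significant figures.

w_2 = (1.8 − 0.0)/2 = 0.9 m; q_2 = 0.42 × 0.49 × 0.9 = 0.1852 m³/s
w_3 = (2.4 − 1.0)/2 = 0.7 m; q_3 = 0.41 × 0.71 × 0.7 = 0.2038 m³/s
w_4 = (3.4 − 1.8)/2 = 0.8 m; q_4 = 0.56 × 0.82 × 0.8 = 0.3674 m³/s
w_5 = (4.4 − 2.4)/2 = 1 m; q_5 = 0.55 × 0.83 × 1 = 0.4565 m³/s
w_6 = (6.0 − 3.4)/2 = 1.3 m; q_6 = 0.42 × 0.65 × 1.3 = 0.3549 m³/s
w_7 = (9.8 − 4.4)/2 = 2.7 m; q_7 = 0.50 × 0.72 × 2.7 = 0.9720 m³/s
Stations 1, 8 contribute zero (depth or velocity is 0).
Q = Σ qᵢ = 2.540 m³/s

2.54 m³/s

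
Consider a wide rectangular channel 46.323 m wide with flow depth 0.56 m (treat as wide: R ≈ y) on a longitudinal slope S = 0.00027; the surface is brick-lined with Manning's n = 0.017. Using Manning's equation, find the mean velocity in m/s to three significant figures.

0.657 m/s

A = b·y = 46.323 × 0.56 = 25.94 m²
Wide channel: R ≈ y = 0.56 m
Q = (1/n)·A·R^(2/3)·S^(1/2) = (1/0.017) × 25.94 × 0.5600^(2/3) × 0.00027^(1/2) = 17.04 m³/s
V = Q/A = 17.04/25.94 = 0.6567 m/s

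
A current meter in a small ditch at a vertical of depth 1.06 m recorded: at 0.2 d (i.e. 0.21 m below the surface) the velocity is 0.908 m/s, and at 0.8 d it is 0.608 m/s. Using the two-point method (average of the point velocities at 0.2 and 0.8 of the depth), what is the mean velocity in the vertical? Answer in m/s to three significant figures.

0.758 m/s

v̄ = (0.908 + 0.608) / 2 = 0.7580 m/s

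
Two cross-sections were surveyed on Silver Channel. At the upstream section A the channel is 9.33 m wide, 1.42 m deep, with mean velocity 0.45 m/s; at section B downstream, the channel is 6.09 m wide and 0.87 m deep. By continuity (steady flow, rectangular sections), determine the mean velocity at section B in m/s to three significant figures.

Q = A₁V₁ = (9.33×1.42) × 0.45 = 5.962 m³/s
A₂ = 6.09 × 0.87 = 5.298 m²
V₂ = Q/A₂ = 5.962/5.298 = 1.125 m/s

1.13 m/s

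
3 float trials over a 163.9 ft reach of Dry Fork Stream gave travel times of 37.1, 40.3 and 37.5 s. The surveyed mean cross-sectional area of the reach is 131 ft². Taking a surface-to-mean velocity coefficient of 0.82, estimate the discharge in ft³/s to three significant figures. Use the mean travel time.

t̄ = (37.1 + 40.3 + 37.5) / 3 = 38.3 s
v_surface = L / t̄ = 163.9 / 38.3 = 4.279 ft/s
v_mean = 0.82 × 4.279 = 3.509 ft/s
Q = A × v_mean = 131 × 3.509 = 459.7 ft³/s

460 ft³/s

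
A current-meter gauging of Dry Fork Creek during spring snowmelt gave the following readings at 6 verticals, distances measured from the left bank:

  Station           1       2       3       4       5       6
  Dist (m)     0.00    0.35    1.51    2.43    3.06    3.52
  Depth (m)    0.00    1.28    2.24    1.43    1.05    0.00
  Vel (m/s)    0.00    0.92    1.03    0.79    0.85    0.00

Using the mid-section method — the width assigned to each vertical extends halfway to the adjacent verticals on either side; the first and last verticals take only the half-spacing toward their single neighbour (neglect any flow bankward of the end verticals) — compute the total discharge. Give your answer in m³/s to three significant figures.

4.65 m³/s

w_2 = (1.51 − 0.00)/2 = 0.755 m; q_2 = 0.92 × 1.28 × 0.755 = 0.8891 m³/s
w_3 = (2.43 − 0.35)/2 = 1.04 m; q_3 = 1.03 × 2.24 × 1.04 = 2.399 m³/s
w_4 = (3.06 − 1.51)/2 = 0.775 m; q_4 = 0.79 × 1.43 × 0.775 = 0.8755 m³/s
w_5 = (3.52 − 2.43)/2 = 0.545 m; q_5 = 0.85 × 1.05 × 0.545 = 0.4864 m³/s
Stations 1, 6 contribute zero (depth or velocity is 0).
Q = Σ qᵢ = 4.651 m³/s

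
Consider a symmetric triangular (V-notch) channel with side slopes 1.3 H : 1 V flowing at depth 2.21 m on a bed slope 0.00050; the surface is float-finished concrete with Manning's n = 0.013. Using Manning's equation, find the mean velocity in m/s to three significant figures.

1.57 m/s

A = z·y² = 1.3×2.21² = 6.349 m²
P = 2y√(1+z²) = 2×2.21×√(1+1.3²) = 7.249 m
R = A/P = 6.349/7.249 = 0.8758 m
Q = (1/n)·A·R^(2/3)·S^(1/2) = (1/0.013) × 6.349 × 0.8758^(2/3) × 0.00050^(1/2) = 9.997 m³/s
V = Q/A = 9.997/6.349 = 1.575 m/s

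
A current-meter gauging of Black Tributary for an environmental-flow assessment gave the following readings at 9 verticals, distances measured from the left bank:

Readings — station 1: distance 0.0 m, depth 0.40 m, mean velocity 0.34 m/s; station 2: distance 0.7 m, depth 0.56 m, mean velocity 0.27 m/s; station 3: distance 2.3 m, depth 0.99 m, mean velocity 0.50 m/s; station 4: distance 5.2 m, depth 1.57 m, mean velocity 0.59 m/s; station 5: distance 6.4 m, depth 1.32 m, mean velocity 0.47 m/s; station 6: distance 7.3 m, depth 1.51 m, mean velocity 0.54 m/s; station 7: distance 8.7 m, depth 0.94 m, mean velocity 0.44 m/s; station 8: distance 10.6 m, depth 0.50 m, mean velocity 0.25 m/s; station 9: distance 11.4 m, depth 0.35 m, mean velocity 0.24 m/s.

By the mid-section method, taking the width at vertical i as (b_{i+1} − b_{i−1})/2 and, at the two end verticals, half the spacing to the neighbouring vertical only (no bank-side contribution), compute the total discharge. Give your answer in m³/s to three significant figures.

5.71 m³/s

w_1 = (0.7 − 0.0)/2 = 0.35 m; q_1 = 0.34 × 0.40 × 0.35 = 0.04760 m³/s
w_2 = (2.3 − 0.0)/2 = 1.15 m; q_2 = 0.27 × 0.56 × 1.15 = 0.1739 m³/s
w_3 = (5.2 − 0.7)/2 = 2.25 m; q_3 = 0.50 × 0.99 × 2.25 = 1.114 m³/s
w_4 = (6.4 − 2.3)/2 = 2.05 m; q_4 = 0.59 × 1.57 × 2.05 = 1.899 m³/s
w_5 = (7.3 − 5.2)/2 = 1.05 m; q_5 = 0.47 × 1.32 × 1.05 = 0.6514 m³/s
w_6 = (8.7 − 6.4)/2 = 1.15 m; q_6 = 0.54 × 1.51 × 1.15 = 0.9377 m³/s
w_7 = (10.6 − 7.3)/2 = 1.65 m; q_7 = 0.44 × 0.94 × 1.65 = 0.6824 m³/s
w_8 = (11.4 − 8.7)/2 = 1.35 m; q_8 = 0.25 × 0.50 × 1.35 = 0.1688 m³/s
w_9 = (11.4 − 10.6)/2 = 0.4 m; q_9 = 0.24 × 0.35 × 0.4 = 0.03360 m³/s
Q = Σ qᵢ = 5.708 m³/s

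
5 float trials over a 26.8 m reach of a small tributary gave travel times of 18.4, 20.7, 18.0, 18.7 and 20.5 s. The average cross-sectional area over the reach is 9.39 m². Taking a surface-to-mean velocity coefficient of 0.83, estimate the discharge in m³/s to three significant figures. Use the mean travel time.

t̄ = (18.4 + 20.7 + 18.0 + 18.7 + 20.5) / 5 = 19.26 s
v_surface = L / t̄ = 26.8 / 19.26 = 1.391 m/s
v_mean = 0.83 × 1.391 = 1.155 m/s
Q = A × v_mean = 9.39 × 1.155 = 10.84 m³/s

10.8 m³/s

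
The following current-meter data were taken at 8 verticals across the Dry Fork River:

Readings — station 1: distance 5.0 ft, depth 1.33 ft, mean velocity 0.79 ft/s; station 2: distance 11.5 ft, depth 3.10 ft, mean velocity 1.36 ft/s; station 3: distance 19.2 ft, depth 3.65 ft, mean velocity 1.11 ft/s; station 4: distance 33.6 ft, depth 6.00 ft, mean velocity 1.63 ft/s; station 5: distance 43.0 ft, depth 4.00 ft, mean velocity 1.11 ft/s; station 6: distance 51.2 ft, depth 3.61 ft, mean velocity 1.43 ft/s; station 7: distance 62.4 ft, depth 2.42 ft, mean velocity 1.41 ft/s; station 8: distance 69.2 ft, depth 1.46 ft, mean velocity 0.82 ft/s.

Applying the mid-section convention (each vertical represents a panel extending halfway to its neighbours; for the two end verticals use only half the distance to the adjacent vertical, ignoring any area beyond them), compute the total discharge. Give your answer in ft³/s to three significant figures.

w_1 = (11.5 − 5.0)/2 = 3.25 ft; q_1 = 0.79 × 1.33 × 3.25 = 3.415 ft³/s
w_2 = (19.2 − 5.0)/2 = 7.1 ft; q_2 = 1.36 × 3.10 × 7.1 = 29.93 ft³/s
w_3 = (33.6 − 11.5)/2 = 11.05 ft; q_3 = 1.11 × 3.65 × 11.05 = 44.77 ft³/s
w_4 = (43.0 − 19.2)/2 = 11.9 ft; q_4 = 1.63 × 6.00 × 11.9 = 116.4 ft³/s
w_5 = (51.2 − 33.6)/2 = 8.8 ft; q_5 = 1.11 × 4.00 × 8.8 = 39.07 ft³/s
w_6 = (62.4 − 43.0)/2 = 9.7 ft; q_6 = 1.43 × 3.61 × 9.7 = 50.07 ft³/s
w_7 = (69.2 − 51.2)/2 = 9 ft; q_7 = 1.41 × 2.42 × 9 = 30.71 ft³/s
w_8 = (69.2 − 62.4)/2 = 3.4 ft; q_8 = 0.82 × 1.46 × 3.4 = 4.070 ft³/s
Q = Σ qᵢ = 318.4 ft³/s

318 ft³/s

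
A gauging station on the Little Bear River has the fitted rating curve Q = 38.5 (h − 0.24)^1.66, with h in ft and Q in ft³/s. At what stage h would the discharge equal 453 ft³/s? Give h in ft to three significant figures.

h − h₀ = (Q/C)^(1/b) = (453/38.5)^(1/1.66) = 4.415 ft
h = 0.24 + 4.415 = 4.655 ft

4.66 ft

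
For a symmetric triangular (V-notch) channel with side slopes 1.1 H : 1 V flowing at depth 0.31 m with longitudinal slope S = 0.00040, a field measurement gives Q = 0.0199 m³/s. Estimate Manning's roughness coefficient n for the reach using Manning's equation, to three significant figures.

0.0251

A = z·y² = 1.1×0.31² = 0.1057 m²
P = 2y√(1+z²) = 2×0.31×√(1+1.1²) = 0.9217 m
R = A/P = 0.1057/0.9217 = 0.1147 m
n = (1/Q)·A·R^(2/3)·S^(1/2) = (1/0.0199) × 0.1057 × 0.2361 × 0.02000 = 0.02508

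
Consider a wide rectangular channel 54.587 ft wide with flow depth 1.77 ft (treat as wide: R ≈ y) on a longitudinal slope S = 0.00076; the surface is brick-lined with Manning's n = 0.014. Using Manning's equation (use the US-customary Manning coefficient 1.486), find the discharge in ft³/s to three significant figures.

414 ft³/s

A = b·y = 54.587 × 1.77 = 96.62 ft²
Wide channel: R ≈ y = 1.77 ft
Q = (1.486/n)·A·R^(2/3)·S^(1/2) = (1.486/0.014) × 96.62 × 1.770^(2/3) × 0.00076^(1/2) = 413.7 ft³/s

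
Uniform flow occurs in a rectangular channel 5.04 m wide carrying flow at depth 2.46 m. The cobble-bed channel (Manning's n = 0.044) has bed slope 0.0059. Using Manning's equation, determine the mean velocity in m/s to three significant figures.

2.02 m/s

A = b·y = 5.04 × 2.46 = 12.40 m²
P = b + 2y = 5.04 + 2×2.46 = 9.960 m
R = A/P = 12.40/9.960 = 1.245 m
Q = (1/n)·A·R^(2/3)·S^(1/2) = (1/0.044) × 12.40 × 1.245^(2/3) × 0.0059^(1/2) = 25.05 m³/s
V = Q/A = 25.05/12.40 = 2.020 m/s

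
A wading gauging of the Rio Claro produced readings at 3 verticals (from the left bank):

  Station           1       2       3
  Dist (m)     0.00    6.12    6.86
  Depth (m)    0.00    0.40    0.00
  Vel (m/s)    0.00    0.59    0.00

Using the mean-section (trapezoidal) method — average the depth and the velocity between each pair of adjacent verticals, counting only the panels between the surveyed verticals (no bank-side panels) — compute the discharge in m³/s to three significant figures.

Panel 1-2: Δb = 6.12 m, d̄ = (0.00+0.40)/2 = 0.2, v̄ = (0.00+0.59)/2 = 0.295 → q = 6.12×0.2×0.295 = 0.3611 m³/s
Panel 2-3: Δb = 0.74 m, d̄ = (0.40+0.00)/2 = 0.2, v̄ = (0.59+0.00)/2 = 0.295 → q = 0.74×0.2×0.295 = 0.04366 m³/s
Q = Σ q = 0.4047 m³/s

0.405 m³/s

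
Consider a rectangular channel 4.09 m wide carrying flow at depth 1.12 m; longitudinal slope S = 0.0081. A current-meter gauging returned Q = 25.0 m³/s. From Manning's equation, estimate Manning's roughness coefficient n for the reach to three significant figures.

0.0133

A = b·y = 4.09 × 1.12 = 4.581 m²
P = b + 2y = 4.09 + 2×1.12 = 6.330 m
R = A/P = 4.581/6.330 = 0.7237 m
n = (1/Q)·A·R^(2/3)·S^(1/2) = (1/25.0) × 4.581 × 0.8060 × 0.09000 = 0.01329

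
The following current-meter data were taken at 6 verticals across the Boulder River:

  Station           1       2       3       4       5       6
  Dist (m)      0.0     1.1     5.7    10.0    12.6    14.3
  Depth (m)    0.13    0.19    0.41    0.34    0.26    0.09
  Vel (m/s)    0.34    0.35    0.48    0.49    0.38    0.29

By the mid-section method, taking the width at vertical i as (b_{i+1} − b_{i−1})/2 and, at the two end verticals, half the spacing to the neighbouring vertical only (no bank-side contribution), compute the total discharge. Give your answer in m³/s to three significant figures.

w_1 = (1.1 − 0.0)/2 = 0.55 m; q_1 = 0.34 × 0.13 × 0.55 = 0.02431 m³/s
w_2 = (5.7 − 0.0)/2 = 2.85 m; q_2 = 0.35 × 0.19 × 2.85 = 0.1895 m³/s
w_3 = (10.0 − 1.1)/2 = 4.45 m; q_3 = 0.48 × 0.41 × 4.45 = 0.8758 m³/s
w_4 = (12.6 − 5.7)/2 = 3.45 m; q_4 = 0.49 × 0.34 × 3.45 = 0.5748 m³/s
w_5 = (14.3 − 10.0)/2 = 2.15 m; q_5 = 0.38 × 0.26 × 2.15 = 0.2124 m³/s
w_6 = (14.3 − 12.6)/2 = 0.85 m; q_6 = 0.29 × 0.09 × 0.85 = 0.02219 m³/s
Q = Σ qᵢ = 1.899 m³/s

1.90 m³/s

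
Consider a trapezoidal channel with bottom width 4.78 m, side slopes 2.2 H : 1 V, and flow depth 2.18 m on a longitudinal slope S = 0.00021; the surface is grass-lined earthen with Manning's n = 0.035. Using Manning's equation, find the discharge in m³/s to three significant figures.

10.6 m³/s

A = (b + z·y)·y = (4.78 + 2.2×2.18)×2.18 = 20.88 m²
P = b + 2y√(1+z²) = 4.78 + 2×2.18×√(1+2.2²) = 15.32 m
R = A/P = 20.88/15.32 = 1.363 m
Q = (1/n)·A·R^(2/3)·S^(1/2) = (1/0.035) × 20.88 × 1.363^(2/3) × 0.00021^(1/2) = 10.63 m³/s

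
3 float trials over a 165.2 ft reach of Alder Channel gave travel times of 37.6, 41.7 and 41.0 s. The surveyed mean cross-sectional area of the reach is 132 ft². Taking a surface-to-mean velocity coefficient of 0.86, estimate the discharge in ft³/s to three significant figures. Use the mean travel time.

t̄ = (37.6 + 41.7 + 41.0) / 3 = 40.1 s
v_surface = L / t̄ = 165.2 / 40.1 = 4.120 ft/s
v_mean = 0.86 × 4.120 = 3.543 ft/s
Q = A × v_mean = 132 × 3.543 = 467.7 ft³/s

468 ft³/s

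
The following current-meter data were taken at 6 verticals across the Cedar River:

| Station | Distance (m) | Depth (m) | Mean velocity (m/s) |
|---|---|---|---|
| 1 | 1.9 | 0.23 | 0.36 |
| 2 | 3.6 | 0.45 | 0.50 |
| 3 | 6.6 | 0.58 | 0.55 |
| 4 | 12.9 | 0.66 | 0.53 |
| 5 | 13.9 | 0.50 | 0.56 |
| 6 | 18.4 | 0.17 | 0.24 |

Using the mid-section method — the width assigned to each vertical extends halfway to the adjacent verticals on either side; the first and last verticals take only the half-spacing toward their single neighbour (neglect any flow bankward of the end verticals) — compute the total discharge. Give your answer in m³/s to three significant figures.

w_1 = (3.6 − 1.9)/2 = 0.85 m; q_1 = 0.36 × 0.23 × 0.85 = 0.07038 m³/s
w_2 = (6.6 − 1.9)/2 = 2.35 m; q_2 = 0.50 × 0.45 × 2.35 = 0.5288 m³/s
w_3 = (12.9 − 3.6)/2 = 4.65 m; q_3 = 0.55 × 0.58 × 4.65 = 1.483 m³/s
w_4 = (13.9 − 6.6)/2 = 3.65 m; q_4 = 0.53 × 0.66 × 3.65 = 1.277 m³/s
w_5 = (18.4 − 12.9)/2 = 2.75 m; q_5 = 0.56 × 0.50 × 2.75 = 0.7700 m³/s
w_6 = (18.4 − 13.9)/2 = 2.25 m; q_6 = 0.24 × 0.17 × 2.25 = 0.09180 m³/s
Q = Σ qᵢ = 4.221 m³/s

4.22 m³/s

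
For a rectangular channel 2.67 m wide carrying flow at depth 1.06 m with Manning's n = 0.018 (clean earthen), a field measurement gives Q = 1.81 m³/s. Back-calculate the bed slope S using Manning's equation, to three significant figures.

A = b·y = 2.67 × 1.06 = 2.830 m²
P = b + 2y = 2.67 + 2×1.06 = 4.790 m
R = A/P = 2.830/4.790 = 0.5909 m
S = (Q·n / (1·A·R^(2/3)))² = (1.81×0.018 / (1×2.830×0.7041))² = 0.0002673

0.000267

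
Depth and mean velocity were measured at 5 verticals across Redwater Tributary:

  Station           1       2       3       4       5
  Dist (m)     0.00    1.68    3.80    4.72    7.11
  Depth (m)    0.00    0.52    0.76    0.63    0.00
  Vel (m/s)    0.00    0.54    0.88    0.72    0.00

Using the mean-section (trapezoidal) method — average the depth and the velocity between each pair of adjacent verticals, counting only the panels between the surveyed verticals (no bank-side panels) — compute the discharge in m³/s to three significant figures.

Panel 1-2: Δb = 1.68 m, d̄ = (0.00+0.52)/2 = 0.26, v̄ = (0.00+0.54)/2 = 0.27 → q = 1.68×0.26×0.27 = 0.1179 m³/s
Panel 2-3: Δb = 2.12 m, d̄ = (0.52+0.76)/2 = 0.64, v̄ = (0.54+0.88)/2 = 0.71 → q = 2.12×0.64×0.71 = 0.9633 m³/s
Panel 3-4: Δb = 0.92 m, d̄ = (0.76+0.63)/2 = 0.695, v̄ = (0.88+0.72)/2 = 0.8 → q = 0.92×0.695×0.8 = 0.5115 m³/s
Panel 4-5: Δb = 2.39 m, d̄ = (0.63+0.00)/2 = 0.315, v̄ = (0.72+0.00)/2 = 0.36 → q = 2.39×0.315×0.36 = 0.2710 m³/s
Q = Σ q = 1.864 m³/s

1.86 m³/s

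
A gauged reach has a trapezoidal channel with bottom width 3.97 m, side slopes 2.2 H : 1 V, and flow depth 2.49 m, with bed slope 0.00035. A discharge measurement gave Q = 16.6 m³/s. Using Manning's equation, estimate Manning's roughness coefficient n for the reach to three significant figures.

A = (b + z·y)·y = (3.97 + 2.2×2.49)×2.49 = 23.53 m²
P = b + 2y√(1+z²) = 3.97 + 2×2.49×√(1+2.2²) = 16.00 m
R = A/P = 23.53/16.00 = 1.470 m
n = (1/Q)·A·R^(2/3)·S^(1/2) = (1/16.6) × 23.53 × 1.293 × 0.01871 = 0.03428

0.0343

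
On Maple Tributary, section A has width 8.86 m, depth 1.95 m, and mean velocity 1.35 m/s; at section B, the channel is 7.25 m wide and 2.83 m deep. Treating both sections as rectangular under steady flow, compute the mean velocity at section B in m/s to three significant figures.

Q = A₁V₁ = (8.86×1.95) × 1.35 = 23.32 m³/s
A₂ = 7.25 × 2.83 = 20.52 m²
V₂ = Q/A₂ = 23.32/20.52 = 1.137 m/s

1.14 m/s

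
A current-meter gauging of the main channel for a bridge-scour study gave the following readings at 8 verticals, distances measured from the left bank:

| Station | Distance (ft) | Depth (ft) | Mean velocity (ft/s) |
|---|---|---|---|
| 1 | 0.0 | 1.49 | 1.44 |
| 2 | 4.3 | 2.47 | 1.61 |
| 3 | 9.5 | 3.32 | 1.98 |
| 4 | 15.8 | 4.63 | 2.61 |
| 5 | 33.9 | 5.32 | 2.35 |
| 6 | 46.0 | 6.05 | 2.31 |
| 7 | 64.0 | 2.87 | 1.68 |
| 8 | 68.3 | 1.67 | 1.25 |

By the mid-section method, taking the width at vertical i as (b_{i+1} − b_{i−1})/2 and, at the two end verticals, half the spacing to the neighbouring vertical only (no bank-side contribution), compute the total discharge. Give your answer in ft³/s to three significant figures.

666 ft³/s

w_1 = (4.3 − 0.0)/2 = 2.15 ft; q_1 = 1.44 × 1.49 × 2.15 = 4.613 ft³/s
w_2 = (9.5 − 0.0)/2 = 4.75 ft; q_2 = 1.61 × 2.47 × 4.75 = 18.89 ft³/s
w_3 = (15.8 − 4.3)/2 = 5.75 ft; q_3 = 1.98 × 3.32 × 5.75 = 37.80 ft³/s
w_4 = (33.9 − 9.5)/2 = 12.2 ft; q_4 = 2.61 × 4.63 × 12.2 = 147.4 ft³/s
w_5 = (46.0 − 15.8)/2 = 15.1 ft; q_5 = 2.35 × 5.32 × 15.1 = 188.8 ft³/s
w_6 = (64.0 − 33.9)/2 = 15.05 ft; q_6 = 2.31 × 6.05 × 15.05 = 210.3 ft³/s
w_7 = (68.3 − 46.0)/2 = 11.15 ft; q_7 = 1.68 × 2.87 × 11.15 = 53.76 ft³/s
w_8 = (68.3 − 64.0)/2 = 2.15 ft; q_8 = 1.25 × 1.67 × 2.15 = 4.488 ft³/s
Q = Σ qᵢ = 666.1 ft³/s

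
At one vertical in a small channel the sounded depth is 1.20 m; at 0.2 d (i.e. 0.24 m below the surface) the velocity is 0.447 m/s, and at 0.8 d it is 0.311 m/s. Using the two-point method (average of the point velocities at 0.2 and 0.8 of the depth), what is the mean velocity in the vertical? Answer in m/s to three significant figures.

v̄ = (0.447 + 0.311) / 2 = 0.3790 m/s

0.379 m/s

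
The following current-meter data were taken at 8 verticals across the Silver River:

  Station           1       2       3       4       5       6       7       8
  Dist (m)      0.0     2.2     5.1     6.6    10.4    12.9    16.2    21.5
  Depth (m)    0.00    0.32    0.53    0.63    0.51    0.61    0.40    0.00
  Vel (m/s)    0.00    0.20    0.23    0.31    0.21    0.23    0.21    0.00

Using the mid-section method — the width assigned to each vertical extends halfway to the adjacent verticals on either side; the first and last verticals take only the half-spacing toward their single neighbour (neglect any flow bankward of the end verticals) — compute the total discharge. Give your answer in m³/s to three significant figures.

2.05 m³/s

w_2 = (5.1 − 0.0)/2 = 2.55 m; q_2 = 0.20 × 0.32 × 2.55 = 0.1632 m³/s
w_3 = (6.6 − 2.2)/2 = 2.2 m; q_3 = 0.23 × 0.53 × 2.2 = 0.2682 m³/s
w_4 = (10.4 − 5.1)/2 = 2.65 m; q_4 = 0.31 × 0.63 × 2.65 = 0.5175 m³/s
w_5 = (12.9 − 6.6)/2 = 3.15 m; q_5 = 0.21 × 0.51 × 3.15 = 0.3374 m³/s
w_6 = (16.2 − 10.4)/2 = 2.9 m; q_6 = 0.23 × 0.61 × 2.9 = 0.4069 m³/s
w_7 = (21.5 − 12.9)/2 = 4.3 m; q_7 = 0.21 × 0.40 × 4.3 = 0.3612 m³/s
Stations 1, 8 contribute zero (depth or velocity is 0).
Q = Σ qᵢ = 2.054 m³/s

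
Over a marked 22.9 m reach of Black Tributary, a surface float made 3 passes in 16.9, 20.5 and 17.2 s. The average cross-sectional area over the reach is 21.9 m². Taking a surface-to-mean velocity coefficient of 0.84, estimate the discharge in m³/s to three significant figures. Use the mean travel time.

23.1 m³/s

t̄ = (16.9 + 20.5 + 17.2) / 3 = 18.2 s
v_surface = L / t̄ = 22.9 / 18.2 = 1.258 m/s
v_mean = 0.84 × 1.258 = 1.057 m/s
Q = A × v_mean = 21.9 × 1.057 = 23.15 m³/s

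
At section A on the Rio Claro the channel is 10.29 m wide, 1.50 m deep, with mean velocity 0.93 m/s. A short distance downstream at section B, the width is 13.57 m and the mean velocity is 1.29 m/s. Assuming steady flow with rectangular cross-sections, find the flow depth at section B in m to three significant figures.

0.820 m

Q = A₁V₁ = (10.29×1.50) × 0.93 = 14.35 m³/s
d₂ = Q/(b₂ V₂) = 14.35/(13.57×1.29) = 0.8200 m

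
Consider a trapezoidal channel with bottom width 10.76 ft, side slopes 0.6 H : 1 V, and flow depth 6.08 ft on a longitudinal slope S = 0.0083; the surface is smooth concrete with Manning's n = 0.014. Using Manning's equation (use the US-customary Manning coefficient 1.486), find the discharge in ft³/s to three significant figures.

A = (b + z·y)·y = (10.76 + 0.6×6.08)×6.08 = 87.60 ft²
P = b + 2y√(1+z²) = 10.76 + 2×6.08×√(1+0.6²) = 24.94 ft
R = A/P = 87.60/24.94 = 3.512 ft
Q = (1.486/n)·A·R^(2/3)·S^(1/2) = (1.486/0.014) × 87.60 × 3.512^(2/3) × 0.0083^(1/2) = 1957 ft³/s

1960 ft³/s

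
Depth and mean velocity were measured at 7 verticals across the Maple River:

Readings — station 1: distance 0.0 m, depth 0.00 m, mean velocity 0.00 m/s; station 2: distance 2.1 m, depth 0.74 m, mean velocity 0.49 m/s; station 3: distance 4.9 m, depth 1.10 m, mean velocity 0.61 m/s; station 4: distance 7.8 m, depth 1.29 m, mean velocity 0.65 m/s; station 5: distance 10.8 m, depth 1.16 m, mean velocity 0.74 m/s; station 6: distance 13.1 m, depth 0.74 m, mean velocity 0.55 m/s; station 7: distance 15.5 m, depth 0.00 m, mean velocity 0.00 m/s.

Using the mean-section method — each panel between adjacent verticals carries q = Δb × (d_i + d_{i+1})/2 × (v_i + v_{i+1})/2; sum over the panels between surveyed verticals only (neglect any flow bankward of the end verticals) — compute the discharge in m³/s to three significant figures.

8.00 m³/s

Panel 1-2: Δb = 2.1 m, d̄ = (0.00+0.74)/2 = 0.37, v̄ = (0.00+0.49)/2 = 0.245 → q = 2.1×0.37×0.245 = 0.1904 m³/s
Panel 2-3: Δb = 2.8 m, d̄ = (0.74+1.10)/2 = 0.92, v̄ = (0.49+0.61)/2 = 0.55 → q = 2.8×0.92×0.55 = 1.417 m³/s
Panel 3-4: Δb = 2.9 m, d̄ = (1.10+1.29)/2 = 1.195, v̄ = (0.61+0.65)/2 = 0.63 → q = 2.9×1.195×0.63 = 2.183 m³/s
Panel 4-5: Δb = 3 m, d̄ = (1.29+1.16)/2 = 1.225, v̄ = (0.65+0.74)/2 = 0.695 → q = 3×1.225×0.695 = 2.554 m³/s
Panel 5-6: Δb = 2.3 m, d̄ = (1.16+0.74)/2 = 0.95, v̄ = (0.74+0.55)/2 = 0.645 → q = 2.3×0.95×0.645 = 1.409 m³/s
Panel 6-7: Δb = 2.4 m, d̄ = (0.74+0.00)/2 = 0.37, v̄ = (0.55+0.00)/2 = 0.275 → q = 2.4×0.37×0.275 = 0.2442 m³/s
Q = Σ q = 7.998 m³/s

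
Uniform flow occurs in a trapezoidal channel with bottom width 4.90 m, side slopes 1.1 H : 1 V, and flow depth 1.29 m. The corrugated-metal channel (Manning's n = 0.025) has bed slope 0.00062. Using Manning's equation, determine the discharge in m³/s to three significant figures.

A = (b + z·y)·y = (4.90 + 1.1×1.29)×1.29 = 8.152 m²
P = b + 2y√(1+z²) = 4.90 + 2×1.29×√(1+1.1²) = 8.735 m
R = A/P = 8.152/8.735 = 0.9332 m
Q = (1/n)·A·R^(2/3)·S^(1/2) = (1/0.025) × 8.152 × 0.9332^(2/3) × 0.00062^(1/2) = 7.753 m³/s

7.75 m³/s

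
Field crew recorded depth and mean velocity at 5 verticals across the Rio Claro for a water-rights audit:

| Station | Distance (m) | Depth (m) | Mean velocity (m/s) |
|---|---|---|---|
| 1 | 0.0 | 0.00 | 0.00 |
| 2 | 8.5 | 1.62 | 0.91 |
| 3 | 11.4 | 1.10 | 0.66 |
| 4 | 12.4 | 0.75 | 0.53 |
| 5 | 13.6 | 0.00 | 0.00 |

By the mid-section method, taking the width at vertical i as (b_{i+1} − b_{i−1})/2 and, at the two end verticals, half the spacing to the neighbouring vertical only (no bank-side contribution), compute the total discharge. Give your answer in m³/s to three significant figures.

w_2 = (11.4 − 0.0)/2 = 5.7 m; q_2 = 0.91 × 1.62 × 5.7 = 8.403 m³/s
w_3 = (12.4 − 8.5)/2 = 1.95 m; q_3 = 0.66 × 1.10 × 1.95 = 1.416 m³/s
w_4 = (13.6 − 11.4)/2 = 1.1 m; q_4 = 0.53 × 0.75 × 1.1 = 0.4373 m³/s
Stations 1, 5 contribute zero (depth or velocity is 0).
Q = Σ qᵢ = 10.26 m³/s

10.3 m³/s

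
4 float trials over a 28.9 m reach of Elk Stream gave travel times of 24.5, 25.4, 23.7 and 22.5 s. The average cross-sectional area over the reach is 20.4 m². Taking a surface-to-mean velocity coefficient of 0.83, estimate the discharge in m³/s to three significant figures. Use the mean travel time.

t̄ = (24.5 + 25.4 + 23.7 + 22.5) / 4 = 24.025 s
v_surface = L / t̄ = 28.9 / 24.025 = 1.203 m/s
v_mean = 0.83 × 1.203 = 0.9984 m/s
Q = A × v_mean = 20.4 × 0.9984 = 20.37 m³/s

20.4 m³/s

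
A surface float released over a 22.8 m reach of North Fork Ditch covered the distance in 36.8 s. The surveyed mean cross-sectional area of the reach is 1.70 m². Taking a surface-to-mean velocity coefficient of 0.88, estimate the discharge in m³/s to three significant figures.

v_surface = L / t̄ = 22.8 / 36.8 = 0.6196 m/s
v_mean = 0.88 × 0.6196 = 0.5452 m/s
Q = A × v_mean = 1.70 × 0.5452 = 0.9269 m³/s

0.927 m³/s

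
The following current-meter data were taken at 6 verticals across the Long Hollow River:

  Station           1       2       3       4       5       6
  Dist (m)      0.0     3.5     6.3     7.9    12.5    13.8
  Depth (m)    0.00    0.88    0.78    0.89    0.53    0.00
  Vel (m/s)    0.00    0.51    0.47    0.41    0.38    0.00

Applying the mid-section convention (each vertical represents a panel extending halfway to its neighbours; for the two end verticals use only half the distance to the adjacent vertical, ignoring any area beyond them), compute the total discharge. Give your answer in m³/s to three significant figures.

3.95 m³/s

w_2 = (6.3 − 0.0)/2 = 3.15 m; q_2 = 0.51 × 0.88 × 3.15 = 1.414 m³/s
w_3 = (7.9 − 3.5)/2 = 2.2 m; q_3 = 0.47 × 0.78 × 2.2 = 0.8065 m³/s
w_4 = (12.5 − 6.3)/2 = 3.1 m; q_4 = 0.41 × 0.89 × 3.1 = 1.131 m³/s
w_5 = (13.8 − 7.9)/2 = 2.95 m; q_5 = 0.38 × 0.53 × 2.95 = 0.5941 m³/s
Stations 1, 6 contribute zero (depth or velocity is 0).
Q = Σ qᵢ = 3.946 m³/s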